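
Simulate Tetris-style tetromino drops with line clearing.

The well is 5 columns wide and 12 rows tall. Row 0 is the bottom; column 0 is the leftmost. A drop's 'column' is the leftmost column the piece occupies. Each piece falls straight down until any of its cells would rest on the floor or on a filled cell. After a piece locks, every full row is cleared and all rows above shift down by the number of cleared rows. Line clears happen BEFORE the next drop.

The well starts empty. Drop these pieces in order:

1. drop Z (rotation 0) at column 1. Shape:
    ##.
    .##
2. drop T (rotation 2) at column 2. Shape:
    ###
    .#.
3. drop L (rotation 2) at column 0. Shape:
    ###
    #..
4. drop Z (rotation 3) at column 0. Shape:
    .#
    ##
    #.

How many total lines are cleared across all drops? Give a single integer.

Drop 1: Z rot0 at col 1 lands with bottom-row=0; cleared 0 line(s) (total 0); column heights now [0 2 2 1 0], max=2
Drop 2: T rot2 at col 2 lands with bottom-row=1; cleared 0 line(s) (total 0); column heights now [0 2 3 3 3], max=3
Drop 3: L rot2 at col 0 lands with bottom-row=2; cleared 0 line(s) (total 0); column heights now [4 4 4 3 3], max=4
Drop 4: Z rot3 at col 0 lands with bottom-row=4; cleared 0 line(s) (total 0); column heights now [6 7 4 3 3], max=7

Answer: 0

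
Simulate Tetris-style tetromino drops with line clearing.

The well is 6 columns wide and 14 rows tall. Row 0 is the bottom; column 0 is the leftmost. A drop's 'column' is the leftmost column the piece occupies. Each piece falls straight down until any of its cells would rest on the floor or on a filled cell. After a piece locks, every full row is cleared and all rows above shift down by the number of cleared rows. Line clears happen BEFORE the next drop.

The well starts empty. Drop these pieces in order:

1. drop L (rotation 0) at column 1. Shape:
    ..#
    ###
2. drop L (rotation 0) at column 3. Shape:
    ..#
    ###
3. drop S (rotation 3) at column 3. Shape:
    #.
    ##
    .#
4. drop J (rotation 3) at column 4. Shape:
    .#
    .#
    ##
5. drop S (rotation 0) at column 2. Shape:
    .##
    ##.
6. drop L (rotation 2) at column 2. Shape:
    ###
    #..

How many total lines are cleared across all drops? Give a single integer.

Answer: 0

Derivation:
Drop 1: L rot0 at col 1 lands with bottom-row=0; cleared 0 line(s) (total 0); column heights now [0 1 1 2 0 0], max=2
Drop 2: L rot0 at col 3 lands with bottom-row=2; cleared 0 line(s) (total 0); column heights now [0 1 1 3 3 4], max=4
Drop 3: S rot3 at col 3 lands with bottom-row=3; cleared 0 line(s) (total 0); column heights now [0 1 1 6 5 4], max=6
Drop 4: J rot3 at col 4 lands with bottom-row=5; cleared 0 line(s) (total 0); column heights now [0 1 1 6 6 8], max=8
Drop 5: S rot0 at col 2 lands with bottom-row=6; cleared 0 line(s) (total 0); column heights now [0 1 7 8 8 8], max=8
Drop 6: L rot2 at col 2 lands with bottom-row=7; cleared 0 line(s) (total 0); column heights now [0 1 9 9 9 8], max=9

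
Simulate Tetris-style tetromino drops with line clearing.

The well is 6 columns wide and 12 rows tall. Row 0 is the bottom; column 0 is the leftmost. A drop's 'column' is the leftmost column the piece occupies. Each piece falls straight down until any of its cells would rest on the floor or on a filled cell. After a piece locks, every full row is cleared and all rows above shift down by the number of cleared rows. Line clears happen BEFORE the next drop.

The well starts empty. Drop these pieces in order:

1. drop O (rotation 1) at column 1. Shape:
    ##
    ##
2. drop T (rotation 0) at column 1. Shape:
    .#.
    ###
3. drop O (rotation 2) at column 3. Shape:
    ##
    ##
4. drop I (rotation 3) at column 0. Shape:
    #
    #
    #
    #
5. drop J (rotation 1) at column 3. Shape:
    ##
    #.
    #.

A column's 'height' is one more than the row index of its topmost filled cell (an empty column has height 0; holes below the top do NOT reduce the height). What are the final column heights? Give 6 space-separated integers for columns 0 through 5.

Answer: 4 3 4 8 8 0

Derivation:
Drop 1: O rot1 at col 1 lands with bottom-row=0; cleared 0 line(s) (total 0); column heights now [0 2 2 0 0 0], max=2
Drop 2: T rot0 at col 1 lands with bottom-row=2; cleared 0 line(s) (total 0); column heights now [0 3 4 3 0 0], max=4
Drop 3: O rot2 at col 3 lands with bottom-row=3; cleared 0 line(s) (total 0); column heights now [0 3 4 5 5 0], max=5
Drop 4: I rot3 at col 0 lands with bottom-row=0; cleared 0 line(s) (total 0); column heights now [4 3 4 5 5 0], max=5
Drop 5: J rot1 at col 3 lands with bottom-row=5; cleared 0 line(s) (total 0); column heights now [4 3 4 8 8 0], max=8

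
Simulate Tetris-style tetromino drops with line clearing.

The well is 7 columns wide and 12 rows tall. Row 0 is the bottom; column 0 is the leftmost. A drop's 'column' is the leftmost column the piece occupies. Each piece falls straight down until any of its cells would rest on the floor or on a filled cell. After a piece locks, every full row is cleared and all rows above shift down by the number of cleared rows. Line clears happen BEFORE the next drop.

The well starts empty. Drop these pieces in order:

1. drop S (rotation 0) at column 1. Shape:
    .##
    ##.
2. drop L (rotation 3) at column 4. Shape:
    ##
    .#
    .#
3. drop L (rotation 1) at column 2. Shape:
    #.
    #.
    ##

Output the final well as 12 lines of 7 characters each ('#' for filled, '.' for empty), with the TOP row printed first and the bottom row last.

Answer: .......
.......
.......
.......
.......
.......
.......
..#....
..#....
..####.
..##.#.
.##..#.

Derivation:
Drop 1: S rot0 at col 1 lands with bottom-row=0; cleared 0 line(s) (total 0); column heights now [0 1 2 2 0 0 0], max=2
Drop 2: L rot3 at col 4 lands with bottom-row=0; cleared 0 line(s) (total 0); column heights now [0 1 2 2 3 3 0], max=3
Drop 3: L rot1 at col 2 lands with bottom-row=2; cleared 0 line(s) (total 0); column heights now [0 1 5 3 3 3 0], max=5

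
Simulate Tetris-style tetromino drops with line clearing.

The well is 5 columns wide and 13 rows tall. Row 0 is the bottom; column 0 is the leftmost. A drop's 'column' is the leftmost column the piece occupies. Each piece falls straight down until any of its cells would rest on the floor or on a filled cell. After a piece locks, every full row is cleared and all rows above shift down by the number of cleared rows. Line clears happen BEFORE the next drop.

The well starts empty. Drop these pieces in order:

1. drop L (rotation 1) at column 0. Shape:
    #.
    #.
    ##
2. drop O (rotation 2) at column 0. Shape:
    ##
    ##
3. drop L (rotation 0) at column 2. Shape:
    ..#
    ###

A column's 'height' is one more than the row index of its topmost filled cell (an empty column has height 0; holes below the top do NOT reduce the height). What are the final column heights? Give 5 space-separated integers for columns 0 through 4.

Answer: 4 4 0 0 1

Derivation:
Drop 1: L rot1 at col 0 lands with bottom-row=0; cleared 0 line(s) (total 0); column heights now [3 1 0 0 0], max=3
Drop 2: O rot2 at col 0 lands with bottom-row=3; cleared 0 line(s) (total 0); column heights now [5 5 0 0 0], max=5
Drop 3: L rot0 at col 2 lands with bottom-row=0; cleared 1 line(s) (total 1); column heights now [4 4 0 0 1], max=4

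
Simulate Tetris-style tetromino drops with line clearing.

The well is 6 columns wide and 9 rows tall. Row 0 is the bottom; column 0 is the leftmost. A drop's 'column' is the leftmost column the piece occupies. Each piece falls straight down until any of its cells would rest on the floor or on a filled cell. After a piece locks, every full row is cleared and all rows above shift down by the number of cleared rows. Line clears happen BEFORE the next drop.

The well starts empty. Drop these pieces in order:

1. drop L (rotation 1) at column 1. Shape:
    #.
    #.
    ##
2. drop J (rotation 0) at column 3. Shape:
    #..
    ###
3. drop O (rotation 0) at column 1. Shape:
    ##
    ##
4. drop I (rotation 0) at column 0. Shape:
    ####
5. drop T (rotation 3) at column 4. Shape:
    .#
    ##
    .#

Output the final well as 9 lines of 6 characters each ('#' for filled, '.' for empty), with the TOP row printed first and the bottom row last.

Drop 1: L rot1 at col 1 lands with bottom-row=0; cleared 0 line(s) (total 0); column heights now [0 3 1 0 0 0], max=3
Drop 2: J rot0 at col 3 lands with bottom-row=0; cleared 0 line(s) (total 0); column heights now [0 3 1 2 1 1], max=3
Drop 3: O rot0 at col 1 lands with bottom-row=3; cleared 0 line(s) (total 0); column heights now [0 5 5 2 1 1], max=5
Drop 4: I rot0 at col 0 lands with bottom-row=5; cleared 0 line(s) (total 0); column heights now [6 6 6 6 1 1], max=6
Drop 5: T rot3 at col 4 lands with bottom-row=1; cleared 0 line(s) (total 0); column heights now [6 6 6 6 3 4], max=6

Answer: ......
......
......
####..
.##...
.##..#
.#..##
.#.#.#
.#####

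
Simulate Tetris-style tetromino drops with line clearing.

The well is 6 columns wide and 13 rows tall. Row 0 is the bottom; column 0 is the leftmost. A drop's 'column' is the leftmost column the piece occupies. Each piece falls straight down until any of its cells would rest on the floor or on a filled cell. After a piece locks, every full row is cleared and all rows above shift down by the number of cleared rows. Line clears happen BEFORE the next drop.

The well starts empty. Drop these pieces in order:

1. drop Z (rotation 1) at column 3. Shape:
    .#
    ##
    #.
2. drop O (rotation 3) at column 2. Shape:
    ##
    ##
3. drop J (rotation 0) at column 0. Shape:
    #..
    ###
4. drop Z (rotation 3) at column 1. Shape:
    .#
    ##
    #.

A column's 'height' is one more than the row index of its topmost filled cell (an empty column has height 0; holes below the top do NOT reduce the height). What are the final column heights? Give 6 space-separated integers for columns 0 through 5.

Drop 1: Z rot1 at col 3 lands with bottom-row=0; cleared 0 line(s) (total 0); column heights now [0 0 0 2 3 0], max=3
Drop 2: O rot3 at col 2 lands with bottom-row=2; cleared 0 line(s) (total 0); column heights now [0 0 4 4 3 0], max=4
Drop 3: J rot0 at col 0 lands with bottom-row=4; cleared 0 line(s) (total 0); column heights now [6 5 5 4 3 0], max=6
Drop 4: Z rot3 at col 1 lands with bottom-row=5; cleared 0 line(s) (total 0); column heights now [6 7 8 4 3 0], max=8

Answer: 6 7 8 4 3 0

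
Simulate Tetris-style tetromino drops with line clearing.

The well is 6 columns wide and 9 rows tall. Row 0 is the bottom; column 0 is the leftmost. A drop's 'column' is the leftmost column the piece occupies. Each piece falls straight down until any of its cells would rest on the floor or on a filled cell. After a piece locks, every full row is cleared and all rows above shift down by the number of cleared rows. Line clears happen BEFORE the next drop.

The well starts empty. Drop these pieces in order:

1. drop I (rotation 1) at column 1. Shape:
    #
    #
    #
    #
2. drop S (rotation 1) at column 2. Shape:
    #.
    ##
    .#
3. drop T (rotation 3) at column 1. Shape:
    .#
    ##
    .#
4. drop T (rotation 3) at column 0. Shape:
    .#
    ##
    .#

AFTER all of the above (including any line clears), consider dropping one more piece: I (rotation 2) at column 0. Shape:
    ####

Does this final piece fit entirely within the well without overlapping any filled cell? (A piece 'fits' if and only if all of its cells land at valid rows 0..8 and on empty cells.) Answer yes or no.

Answer: yes

Derivation:
Drop 1: I rot1 at col 1 lands with bottom-row=0; cleared 0 line(s) (total 0); column heights now [0 4 0 0 0 0], max=4
Drop 2: S rot1 at col 2 lands with bottom-row=0; cleared 0 line(s) (total 0); column heights now [0 4 3 2 0 0], max=4
Drop 3: T rot3 at col 1 lands with bottom-row=3; cleared 0 line(s) (total 0); column heights now [0 5 6 2 0 0], max=6
Drop 4: T rot3 at col 0 lands with bottom-row=5; cleared 0 line(s) (total 0); column heights now [7 8 6 2 0 0], max=8
Test piece I rot2 at col 0 (width 4): heights before test = [7 8 6 2 0 0]; fits = True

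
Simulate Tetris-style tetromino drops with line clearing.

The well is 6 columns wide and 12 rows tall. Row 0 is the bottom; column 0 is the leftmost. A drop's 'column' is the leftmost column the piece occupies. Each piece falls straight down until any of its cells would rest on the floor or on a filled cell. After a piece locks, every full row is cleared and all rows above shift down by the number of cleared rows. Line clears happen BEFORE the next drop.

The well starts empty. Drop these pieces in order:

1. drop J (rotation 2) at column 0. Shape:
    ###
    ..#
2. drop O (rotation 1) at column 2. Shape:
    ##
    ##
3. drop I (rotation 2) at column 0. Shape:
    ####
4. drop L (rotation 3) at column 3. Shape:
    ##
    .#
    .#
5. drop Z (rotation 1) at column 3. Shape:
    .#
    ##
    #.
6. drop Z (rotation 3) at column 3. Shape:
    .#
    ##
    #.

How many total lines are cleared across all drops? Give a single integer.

Drop 1: J rot2 at col 0 lands with bottom-row=0; cleared 0 line(s) (total 0); column heights now [2 2 2 0 0 0], max=2
Drop 2: O rot1 at col 2 lands with bottom-row=2; cleared 0 line(s) (total 0); column heights now [2 2 4 4 0 0], max=4
Drop 3: I rot2 at col 0 lands with bottom-row=4; cleared 0 line(s) (total 0); column heights now [5 5 5 5 0 0], max=5
Drop 4: L rot3 at col 3 lands with bottom-row=3; cleared 0 line(s) (total 0); column heights now [5 5 5 6 6 0], max=6
Drop 5: Z rot1 at col 3 lands with bottom-row=6; cleared 0 line(s) (total 0); column heights now [5 5 5 8 9 0], max=9
Drop 6: Z rot3 at col 3 lands with bottom-row=8; cleared 0 line(s) (total 0); column heights now [5 5 5 10 11 0], max=11

Answer: 0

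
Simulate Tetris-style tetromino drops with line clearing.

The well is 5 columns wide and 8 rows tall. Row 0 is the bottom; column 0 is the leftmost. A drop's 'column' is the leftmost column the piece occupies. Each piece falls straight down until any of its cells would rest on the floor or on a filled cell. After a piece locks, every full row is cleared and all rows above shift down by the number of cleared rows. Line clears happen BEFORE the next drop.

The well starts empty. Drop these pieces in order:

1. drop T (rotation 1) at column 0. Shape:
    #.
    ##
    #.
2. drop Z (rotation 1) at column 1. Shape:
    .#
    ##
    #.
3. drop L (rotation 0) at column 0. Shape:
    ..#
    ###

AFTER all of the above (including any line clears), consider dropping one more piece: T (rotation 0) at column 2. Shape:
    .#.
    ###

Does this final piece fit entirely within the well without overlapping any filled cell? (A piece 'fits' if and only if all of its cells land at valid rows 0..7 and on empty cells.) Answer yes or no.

Drop 1: T rot1 at col 0 lands with bottom-row=0; cleared 0 line(s) (total 0); column heights now [3 2 0 0 0], max=3
Drop 2: Z rot1 at col 1 lands with bottom-row=2; cleared 0 line(s) (total 0); column heights now [3 4 5 0 0], max=5
Drop 3: L rot0 at col 0 lands with bottom-row=5; cleared 0 line(s) (total 0); column heights now [6 6 7 0 0], max=7
Test piece T rot0 at col 2 (width 3): heights before test = [6 6 7 0 0]; fits = False

Answer: no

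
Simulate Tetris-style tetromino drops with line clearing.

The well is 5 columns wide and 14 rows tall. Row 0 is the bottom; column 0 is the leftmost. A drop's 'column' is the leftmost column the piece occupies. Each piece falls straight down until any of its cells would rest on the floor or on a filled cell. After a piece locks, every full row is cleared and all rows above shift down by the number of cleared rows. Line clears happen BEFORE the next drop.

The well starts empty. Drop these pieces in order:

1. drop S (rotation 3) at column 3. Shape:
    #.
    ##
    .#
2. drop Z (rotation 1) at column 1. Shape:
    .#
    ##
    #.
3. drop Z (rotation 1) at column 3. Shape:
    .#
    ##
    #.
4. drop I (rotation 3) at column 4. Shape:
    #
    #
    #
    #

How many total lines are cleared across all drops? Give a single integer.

Drop 1: S rot3 at col 3 lands with bottom-row=0; cleared 0 line(s) (total 0); column heights now [0 0 0 3 2], max=3
Drop 2: Z rot1 at col 1 lands with bottom-row=0; cleared 0 line(s) (total 0); column heights now [0 2 3 3 2], max=3
Drop 3: Z rot1 at col 3 lands with bottom-row=3; cleared 0 line(s) (total 0); column heights now [0 2 3 5 6], max=6
Drop 4: I rot3 at col 4 lands with bottom-row=6; cleared 0 line(s) (total 0); column heights now [0 2 3 5 10], max=10

Answer: 0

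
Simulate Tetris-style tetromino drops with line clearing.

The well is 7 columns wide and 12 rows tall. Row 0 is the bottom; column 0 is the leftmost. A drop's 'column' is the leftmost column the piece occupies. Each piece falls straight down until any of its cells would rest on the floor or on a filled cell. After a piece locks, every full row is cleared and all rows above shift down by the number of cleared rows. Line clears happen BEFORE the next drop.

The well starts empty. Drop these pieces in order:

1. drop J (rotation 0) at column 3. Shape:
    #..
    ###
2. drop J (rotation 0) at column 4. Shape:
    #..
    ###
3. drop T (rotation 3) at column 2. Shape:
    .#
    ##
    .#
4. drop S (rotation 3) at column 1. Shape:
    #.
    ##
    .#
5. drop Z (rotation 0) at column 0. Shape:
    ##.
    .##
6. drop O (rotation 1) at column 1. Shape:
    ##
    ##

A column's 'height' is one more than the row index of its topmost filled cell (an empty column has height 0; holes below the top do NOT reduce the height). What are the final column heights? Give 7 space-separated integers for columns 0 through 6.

Answer: 9 11 11 5 3 2 2

Derivation:
Drop 1: J rot0 at col 3 lands with bottom-row=0; cleared 0 line(s) (total 0); column heights now [0 0 0 2 1 1 0], max=2
Drop 2: J rot0 at col 4 lands with bottom-row=1; cleared 0 line(s) (total 0); column heights now [0 0 0 2 3 2 2], max=3
Drop 3: T rot3 at col 2 lands with bottom-row=2; cleared 0 line(s) (total 0); column heights now [0 0 4 5 3 2 2], max=5
Drop 4: S rot3 at col 1 lands with bottom-row=4; cleared 0 line(s) (total 0); column heights now [0 7 6 5 3 2 2], max=7
Drop 5: Z rot0 at col 0 lands with bottom-row=7; cleared 0 line(s) (total 0); column heights now [9 9 8 5 3 2 2], max=9
Drop 6: O rot1 at col 1 lands with bottom-row=9; cleared 0 line(s) (total 0); column heights now [9 11 11 5 3 2 2], max=11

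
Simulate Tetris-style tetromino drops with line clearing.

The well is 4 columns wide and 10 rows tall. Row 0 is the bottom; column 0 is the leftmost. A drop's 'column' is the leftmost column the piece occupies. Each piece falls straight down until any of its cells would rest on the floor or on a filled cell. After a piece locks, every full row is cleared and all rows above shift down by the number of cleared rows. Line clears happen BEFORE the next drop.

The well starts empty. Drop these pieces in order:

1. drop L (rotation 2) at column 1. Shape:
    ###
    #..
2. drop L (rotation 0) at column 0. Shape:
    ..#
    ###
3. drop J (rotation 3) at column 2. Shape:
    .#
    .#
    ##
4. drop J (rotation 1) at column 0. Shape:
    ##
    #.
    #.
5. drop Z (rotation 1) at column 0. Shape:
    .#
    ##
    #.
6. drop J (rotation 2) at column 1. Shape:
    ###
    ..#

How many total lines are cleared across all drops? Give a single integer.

Answer: 0

Derivation:
Drop 1: L rot2 at col 1 lands with bottom-row=0; cleared 0 line(s) (total 0); column heights now [0 2 2 2], max=2
Drop 2: L rot0 at col 0 lands with bottom-row=2; cleared 0 line(s) (total 0); column heights now [3 3 4 2], max=4
Drop 3: J rot3 at col 2 lands with bottom-row=4; cleared 0 line(s) (total 0); column heights now [3 3 5 7], max=7
Drop 4: J rot1 at col 0 lands with bottom-row=3; cleared 0 line(s) (total 0); column heights now [6 6 5 7], max=7
Drop 5: Z rot1 at col 0 lands with bottom-row=6; cleared 0 line(s) (total 0); column heights now [8 9 5 7], max=9
Drop 6: J rot2 at col 1 lands with bottom-row=8; cleared 0 line(s) (total 0); column heights now [8 10 10 10], max=10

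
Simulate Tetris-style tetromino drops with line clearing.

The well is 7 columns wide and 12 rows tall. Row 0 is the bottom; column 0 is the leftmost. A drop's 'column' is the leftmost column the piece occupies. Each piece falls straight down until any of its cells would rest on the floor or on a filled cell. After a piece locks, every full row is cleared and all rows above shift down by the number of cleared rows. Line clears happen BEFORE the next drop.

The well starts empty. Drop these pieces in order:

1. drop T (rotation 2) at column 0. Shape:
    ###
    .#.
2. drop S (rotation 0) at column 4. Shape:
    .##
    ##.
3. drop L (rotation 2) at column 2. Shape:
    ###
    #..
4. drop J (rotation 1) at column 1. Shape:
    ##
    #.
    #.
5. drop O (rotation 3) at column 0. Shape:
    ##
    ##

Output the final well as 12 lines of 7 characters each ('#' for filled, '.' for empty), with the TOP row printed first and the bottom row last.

Answer: .......
.......
.......
.......
.......
##.....
##.....
.##....
.####..
.##....
###..##
.#..##.

Derivation:
Drop 1: T rot2 at col 0 lands with bottom-row=0; cleared 0 line(s) (total 0); column heights now [2 2 2 0 0 0 0], max=2
Drop 2: S rot0 at col 4 lands with bottom-row=0; cleared 0 line(s) (total 0); column heights now [2 2 2 0 1 2 2], max=2
Drop 3: L rot2 at col 2 lands with bottom-row=2; cleared 0 line(s) (total 0); column heights now [2 2 4 4 4 2 2], max=4
Drop 4: J rot1 at col 1 lands with bottom-row=2; cleared 0 line(s) (total 0); column heights now [2 5 5 4 4 2 2], max=5
Drop 5: O rot3 at col 0 lands with bottom-row=5; cleared 0 line(s) (total 0); column heights now [7 7 5 4 4 2 2], max=7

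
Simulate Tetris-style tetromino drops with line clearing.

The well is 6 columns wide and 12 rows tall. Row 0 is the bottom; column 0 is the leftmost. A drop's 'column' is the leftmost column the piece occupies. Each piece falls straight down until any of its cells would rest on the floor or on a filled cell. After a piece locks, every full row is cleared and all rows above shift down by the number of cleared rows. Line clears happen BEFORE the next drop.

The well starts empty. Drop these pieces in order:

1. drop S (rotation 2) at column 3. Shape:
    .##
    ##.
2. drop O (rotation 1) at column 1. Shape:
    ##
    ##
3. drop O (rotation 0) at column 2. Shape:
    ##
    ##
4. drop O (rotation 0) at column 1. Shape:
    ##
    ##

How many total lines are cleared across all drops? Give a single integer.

Drop 1: S rot2 at col 3 lands with bottom-row=0; cleared 0 line(s) (total 0); column heights now [0 0 0 1 2 2], max=2
Drop 2: O rot1 at col 1 lands with bottom-row=0; cleared 0 line(s) (total 0); column heights now [0 2 2 1 2 2], max=2
Drop 3: O rot0 at col 2 lands with bottom-row=2; cleared 0 line(s) (total 0); column heights now [0 2 4 4 2 2], max=4
Drop 4: O rot0 at col 1 lands with bottom-row=4; cleared 0 line(s) (total 0); column heights now [0 6 6 4 2 2], max=6

Answer: 0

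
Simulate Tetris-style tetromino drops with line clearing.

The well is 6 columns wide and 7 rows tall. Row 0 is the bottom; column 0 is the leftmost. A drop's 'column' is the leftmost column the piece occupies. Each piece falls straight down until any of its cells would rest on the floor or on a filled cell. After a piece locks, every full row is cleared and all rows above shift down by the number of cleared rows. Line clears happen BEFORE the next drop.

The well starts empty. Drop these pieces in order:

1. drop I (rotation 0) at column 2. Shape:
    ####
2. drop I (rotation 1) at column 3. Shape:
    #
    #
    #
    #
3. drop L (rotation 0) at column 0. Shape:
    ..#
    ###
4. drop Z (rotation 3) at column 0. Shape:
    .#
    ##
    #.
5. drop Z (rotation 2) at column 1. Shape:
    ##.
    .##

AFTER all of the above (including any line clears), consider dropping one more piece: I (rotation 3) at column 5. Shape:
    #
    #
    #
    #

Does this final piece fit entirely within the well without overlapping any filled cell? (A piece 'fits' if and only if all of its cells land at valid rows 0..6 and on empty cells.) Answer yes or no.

Answer: yes

Derivation:
Drop 1: I rot0 at col 2 lands with bottom-row=0; cleared 0 line(s) (total 0); column heights now [0 0 1 1 1 1], max=1
Drop 2: I rot1 at col 3 lands with bottom-row=1; cleared 0 line(s) (total 0); column heights now [0 0 1 5 1 1], max=5
Drop 3: L rot0 at col 0 lands with bottom-row=1; cleared 0 line(s) (total 0); column heights now [2 2 3 5 1 1], max=5
Drop 4: Z rot3 at col 0 lands with bottom-row=2; cleared 0 line(s) (total 0); column heights now [4 5 3 5 1 1], max=5
Drop 5: Z rot2 at col 1 lands with bottom-row=5; cleared 0 line(s) (total 0); column heights now [4 7 7 6 1 1], max=7
Test piece I rot3 at col 5 (width 1): heights before test = [4 7 7 6 1 1]; fits = True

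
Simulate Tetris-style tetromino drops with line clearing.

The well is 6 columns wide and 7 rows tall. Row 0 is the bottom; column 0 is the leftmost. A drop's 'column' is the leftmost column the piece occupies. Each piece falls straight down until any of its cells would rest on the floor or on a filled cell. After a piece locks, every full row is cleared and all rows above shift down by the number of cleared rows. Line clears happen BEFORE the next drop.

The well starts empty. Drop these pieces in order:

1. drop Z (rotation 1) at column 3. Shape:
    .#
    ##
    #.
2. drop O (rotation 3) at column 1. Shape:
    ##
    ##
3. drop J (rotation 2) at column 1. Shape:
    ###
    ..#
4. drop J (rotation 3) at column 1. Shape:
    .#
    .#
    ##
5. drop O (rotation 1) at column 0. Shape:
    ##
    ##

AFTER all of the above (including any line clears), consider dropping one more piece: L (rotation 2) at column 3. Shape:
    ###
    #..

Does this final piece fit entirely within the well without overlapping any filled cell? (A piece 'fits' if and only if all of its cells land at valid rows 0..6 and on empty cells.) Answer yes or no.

Drop 1: Z rot1 at col 3 lands with bottom-row=0; cleared 0 line(s) (total 0); column heights now [0 0 0 2 3 0], max=3
Drop 2: O rot3 at col 1 lands with bottom-row=0; cleared 0 line(s) (total 0); column heights now [0 2 2 2 3 0], max=3
Drop 3: J rot2 at col 1 lands with bottom-row=2; cleared 0 line(s) (total 0); column heights now [0 4 4 4 3 0], max=4
Drop 4: J rot3 at col 1 lands with bottom-row=4; cleared 0 line(s) (total 0); column heights now [0 5 7 4 3 0], max=7
Drop 5: O rot1 at col 0 lands with bottom-row=5; cleared 0 line(s) (total 0); column heights now [7 7 7 4 3 0], max=7
Test piece L rot2 at col 3 (width 3): heights before test = [7 7 7 4 3 0]; fits = True

Answer: yes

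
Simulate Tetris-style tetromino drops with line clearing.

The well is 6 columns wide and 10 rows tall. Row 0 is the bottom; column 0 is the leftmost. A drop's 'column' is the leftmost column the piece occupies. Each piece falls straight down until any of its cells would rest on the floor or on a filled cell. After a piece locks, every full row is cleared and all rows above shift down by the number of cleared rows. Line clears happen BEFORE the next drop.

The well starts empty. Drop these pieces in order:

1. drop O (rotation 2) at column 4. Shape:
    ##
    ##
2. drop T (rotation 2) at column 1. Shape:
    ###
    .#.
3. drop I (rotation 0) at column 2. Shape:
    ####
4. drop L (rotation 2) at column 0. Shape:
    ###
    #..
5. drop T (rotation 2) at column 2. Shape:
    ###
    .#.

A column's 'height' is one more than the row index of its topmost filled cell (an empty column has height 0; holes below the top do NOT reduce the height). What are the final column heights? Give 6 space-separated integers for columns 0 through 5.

Drop 1: O rot2 at col 4 lands with bottom-row=0; cleared 0 line(s) (total 0); column heights now [0 0 0 0 2 2], max=2
Drop 2: T rot2 at col 1 lands with bottom-row=0; cleared 0 line(s) (total 0); column heights now [0 2 2 2 2 2], max=2
Drop 3: I rot0 at col 2 lands with bottom-row=2; cleared 0 line(s) (total 0); column heights now [0 2 3 3 3 3], max=3
Drop 4: L rot2 at col 0 lands with bottom-row=2; cleared 0 line(s) (total 0); column heights now [4 4 4 3 3 3], max=4
Drop 5: T rot2 at col 2 lands with bottom-row=3; cleared 0 line(s) (total 0); column heights now [4 4 5 5 5 3], max=5

Answer: 4 4 5 5 5 3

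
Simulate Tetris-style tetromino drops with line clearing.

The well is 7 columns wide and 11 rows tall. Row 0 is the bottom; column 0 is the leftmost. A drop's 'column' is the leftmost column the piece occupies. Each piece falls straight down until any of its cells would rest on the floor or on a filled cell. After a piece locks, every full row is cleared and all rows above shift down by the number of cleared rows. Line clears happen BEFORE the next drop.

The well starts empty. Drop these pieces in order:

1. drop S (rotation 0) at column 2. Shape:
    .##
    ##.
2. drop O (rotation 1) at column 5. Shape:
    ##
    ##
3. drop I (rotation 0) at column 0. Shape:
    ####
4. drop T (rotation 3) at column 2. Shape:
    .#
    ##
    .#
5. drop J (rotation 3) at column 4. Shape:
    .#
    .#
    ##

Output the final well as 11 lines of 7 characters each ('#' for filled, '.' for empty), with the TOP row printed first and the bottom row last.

Answer: .......
.......
.......
.......
.......
...#...
..##.#.
...#.#.
######.
...####
..##.##

Derivation:
Drop 1: S rot0 at col 2 lands with bottom-row=0; cleared 0 line(s) (total 0); column heights now [0 0 1 2 2 0 0], max=2
Drop 2: O rot1 at col 5 lands with bottom-row=0; cleared 0 line(s) (total 0); column heights now [0 0 1 2 2 2 2], max=2
Drop 3: I rot0 at col 0 lands with bottom-row=2; cleared 0 line(s) (total 0); column heights now [3 3 3 3 2 2 2], max=3
Drop 4: T rot3 at col 2 lands with bottom-row=3; cleared 0 line(s) (total 0); column heights now [3 3 5 6 2 2 2], max=6
Drop 5: J rot3 at col 4 lands with bottom-row=2; cleared 0 line(s) (total 0); column heights now [3 3 5 6 3 5 2], max=6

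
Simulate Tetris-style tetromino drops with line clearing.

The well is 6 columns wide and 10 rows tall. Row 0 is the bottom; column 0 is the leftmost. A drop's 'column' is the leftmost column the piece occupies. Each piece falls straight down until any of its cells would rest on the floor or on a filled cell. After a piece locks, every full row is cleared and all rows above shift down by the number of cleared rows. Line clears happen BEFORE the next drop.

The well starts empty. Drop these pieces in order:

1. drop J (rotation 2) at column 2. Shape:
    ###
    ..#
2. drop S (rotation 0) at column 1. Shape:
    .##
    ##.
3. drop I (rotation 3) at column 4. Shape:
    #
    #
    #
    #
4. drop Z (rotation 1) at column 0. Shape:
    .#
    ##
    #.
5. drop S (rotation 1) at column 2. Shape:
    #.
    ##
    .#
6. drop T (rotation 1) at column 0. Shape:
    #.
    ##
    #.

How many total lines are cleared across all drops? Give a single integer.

Drop 1: J rot2 at col 2 lands with bottom-row=0; cleared 0 line(s) (total 0); column heights now [0 0 2 2 2 0], max=2
Drop 2: S rot0 at col 1 lands with bottom-row=2; cleared 0 line(s) (total 0); column heights now [0 3 4 4 2 0], max=4
Drop 3: I rot3 at col 4 lands with bottom-row=2; cleared 0 line(s) (total 0); column heights now [0 3 4 4 6 0], max=6
Drop 4: Z rot1 at col 0 lands with bottom-row=2; cleared 0 line(s) (total 0); column heights now [4 5 4 4 6 0], max=6
Drop 5: S rot1 at col 2 lands with bottom-row=4; cleared 0 line(s) (total 0); column heights now [4 5 7 6 6 0], max=7
Drop 6: T rot1 at col 0 lands with bottom-row=4; cleared 0 line(s) (total 0); column heights now [7 6 7 6 6 0], max=7

Answer: 0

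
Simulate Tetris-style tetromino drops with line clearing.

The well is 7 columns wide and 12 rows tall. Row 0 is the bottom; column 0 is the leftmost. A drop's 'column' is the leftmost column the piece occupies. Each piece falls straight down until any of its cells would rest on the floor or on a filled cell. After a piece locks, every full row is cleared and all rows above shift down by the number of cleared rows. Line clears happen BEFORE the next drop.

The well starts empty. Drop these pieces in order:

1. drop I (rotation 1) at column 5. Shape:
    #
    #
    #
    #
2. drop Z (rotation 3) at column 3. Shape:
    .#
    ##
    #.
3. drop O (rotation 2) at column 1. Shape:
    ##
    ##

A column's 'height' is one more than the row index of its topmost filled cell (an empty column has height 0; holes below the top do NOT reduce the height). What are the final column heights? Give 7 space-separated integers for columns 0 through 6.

Drop 1: I rot1 at col 5 lands with bottom-row=0; cleared 0 line(s) (total 0); column heights now [0 0 0 0 0 4 0], max=4
Drop 2: Z rot3 at col 3 lands with bottom-row=0; cleared 0 line(s) (total 0); column heights now [0 0 0 2 3 4 0], max=4
Drop 3: O rot2 at col 1 lands with bottom-row=0; cleared 0 line(s) (total 0); column heights now [0 2 2 2 3 4 0], max=4

Answer: 0 2 2 2 3 4 0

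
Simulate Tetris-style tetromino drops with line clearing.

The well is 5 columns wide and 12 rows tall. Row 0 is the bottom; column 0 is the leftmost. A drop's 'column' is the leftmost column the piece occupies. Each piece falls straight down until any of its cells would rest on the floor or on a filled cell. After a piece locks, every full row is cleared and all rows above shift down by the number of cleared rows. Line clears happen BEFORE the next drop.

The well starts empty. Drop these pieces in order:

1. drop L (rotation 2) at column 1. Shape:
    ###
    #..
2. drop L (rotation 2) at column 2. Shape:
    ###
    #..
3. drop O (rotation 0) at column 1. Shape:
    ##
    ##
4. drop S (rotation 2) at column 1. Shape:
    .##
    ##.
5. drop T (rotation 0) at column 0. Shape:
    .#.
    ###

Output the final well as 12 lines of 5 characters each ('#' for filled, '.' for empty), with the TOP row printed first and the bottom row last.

Drop 1: L rot2 at col 1 lands with bottom-row=0; cleared 0 line(s) (total 0); column heights now [0 2 2 2 0], max=2
Drop 2: L rot2 at col 2 lands with bottom-row=2; cleared 0 line(s) (total 0); column heights now [0 2 4 4 4], max=4
Drop 3: O rot0 at col 1 lands with bottom-row=4; cleared 0 line(s) (total 0); column heights now [0 6 6 4 4], max=6
Drop 4: S rot2 at col 1 lands with bottom-row=6; cleared 0 line(s) (total 0); column heights now [0 7 8 8 4], max=8
Drop 5: T rot0 at col 0 lands with bottom-row=8; cleared 0 line(s) (total 0); column heights now [9 10 9 8 4], max=10

Answer: .....
.....
.#...
###..
..##.
.##..
.##..
.##..
..###
..#..
.###.
.#...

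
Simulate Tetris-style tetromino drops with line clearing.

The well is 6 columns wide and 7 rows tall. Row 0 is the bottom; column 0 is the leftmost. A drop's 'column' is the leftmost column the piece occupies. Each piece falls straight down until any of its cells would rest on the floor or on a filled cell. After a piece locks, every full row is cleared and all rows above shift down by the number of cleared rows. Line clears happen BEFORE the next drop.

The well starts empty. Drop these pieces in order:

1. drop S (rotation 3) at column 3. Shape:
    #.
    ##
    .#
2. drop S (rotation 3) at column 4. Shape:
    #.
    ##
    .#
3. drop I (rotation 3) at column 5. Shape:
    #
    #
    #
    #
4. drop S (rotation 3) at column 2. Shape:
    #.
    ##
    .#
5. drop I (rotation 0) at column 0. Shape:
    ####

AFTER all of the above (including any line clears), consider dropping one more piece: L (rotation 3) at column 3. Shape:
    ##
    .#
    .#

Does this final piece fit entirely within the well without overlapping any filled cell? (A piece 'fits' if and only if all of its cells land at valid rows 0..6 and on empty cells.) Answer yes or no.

Answer: no

Derivation:
Drop 1: S rot3 at col 3 lands with bottom-row=0; cleared 0 line(s) (total 0); column heights now [0 0 0 3 2 0], max=3
Drop 2: S rot3 at col 4 lands with bottom-row=1; cleared 0 line(s) (total 0); column heights now [0 0 0 3 4 3], max=4
Drop 3: I rot3 at col 5 lands with bottom-row=3; cleared 0 line(s) (total 0); column heights now [0 0 0 3 4 7], max=7
Drop 4: S rot3 at col 2 lands with bottom-row=3; cleared 0 line(s) (total 0); column heights now [0 0 6 5 4 7], max=7
Drop 5: I rot0 at col 0 lands with bottom-row=6; cleared 0 line(s) (total 0); column heights now [7 7 7 7 4 7], max=7
Test piece L rot3 at col 3 (width 2): heights before test = [7 7 7 7 4 7]; fits = False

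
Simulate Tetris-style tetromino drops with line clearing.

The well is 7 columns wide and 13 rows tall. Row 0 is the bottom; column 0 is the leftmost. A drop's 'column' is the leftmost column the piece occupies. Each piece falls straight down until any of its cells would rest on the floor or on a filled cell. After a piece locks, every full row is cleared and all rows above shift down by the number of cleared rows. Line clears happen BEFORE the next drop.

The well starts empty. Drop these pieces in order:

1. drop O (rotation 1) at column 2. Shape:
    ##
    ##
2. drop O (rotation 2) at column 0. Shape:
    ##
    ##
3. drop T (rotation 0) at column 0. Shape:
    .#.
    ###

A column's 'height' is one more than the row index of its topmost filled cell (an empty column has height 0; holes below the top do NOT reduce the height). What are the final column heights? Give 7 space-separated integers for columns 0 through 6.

Drop 1: O rot1 at col 2 lands with bottom-row=0; cleared 0 line(s) (total 0); column heights now [0 0 2 2 0 0 0], max=2
Drop 2: O rot2 at col 0 lands with bottom-row=0; cleared 0 line(s) (total 0); column heights now [2 2 2 2 0 0 0], max=2
Drop 3: T rot0 at col 0 lands with bottom-row=2; cleared 0 line(s) (total 0); column heights now [3 4 3 2 0 0 0], max=4

Answer: 3 4 3 2 0 0 0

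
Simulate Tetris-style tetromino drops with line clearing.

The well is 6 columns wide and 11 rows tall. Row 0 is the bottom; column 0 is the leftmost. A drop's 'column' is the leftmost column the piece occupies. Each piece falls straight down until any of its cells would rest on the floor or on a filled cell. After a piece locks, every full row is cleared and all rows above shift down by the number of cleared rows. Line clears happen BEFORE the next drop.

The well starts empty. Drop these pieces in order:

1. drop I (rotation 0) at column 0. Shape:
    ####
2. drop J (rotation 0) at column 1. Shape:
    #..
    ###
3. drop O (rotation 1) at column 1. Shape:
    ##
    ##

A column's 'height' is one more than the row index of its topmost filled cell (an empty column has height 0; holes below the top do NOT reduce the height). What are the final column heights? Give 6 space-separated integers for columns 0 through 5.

Drop 1: I rot0 at col 0 lands with bottom-row=0; cleared 0 line(s) (total 0); column heights now [1 1 1 1 0 0], max=1
Drop 2: J rot0 at col 1 lands with bottom-row=1; cleared 0 line(s) (total 0); column heights now [1 3 2 2 0 0], max=3
Drop 3: O rot1 at col 1 lands with bottom-row=3; cleared 0 line(s) (total 0); column heights now [1 5 5 2 0 0], max=5

Answer: 1 5 5 2 0 0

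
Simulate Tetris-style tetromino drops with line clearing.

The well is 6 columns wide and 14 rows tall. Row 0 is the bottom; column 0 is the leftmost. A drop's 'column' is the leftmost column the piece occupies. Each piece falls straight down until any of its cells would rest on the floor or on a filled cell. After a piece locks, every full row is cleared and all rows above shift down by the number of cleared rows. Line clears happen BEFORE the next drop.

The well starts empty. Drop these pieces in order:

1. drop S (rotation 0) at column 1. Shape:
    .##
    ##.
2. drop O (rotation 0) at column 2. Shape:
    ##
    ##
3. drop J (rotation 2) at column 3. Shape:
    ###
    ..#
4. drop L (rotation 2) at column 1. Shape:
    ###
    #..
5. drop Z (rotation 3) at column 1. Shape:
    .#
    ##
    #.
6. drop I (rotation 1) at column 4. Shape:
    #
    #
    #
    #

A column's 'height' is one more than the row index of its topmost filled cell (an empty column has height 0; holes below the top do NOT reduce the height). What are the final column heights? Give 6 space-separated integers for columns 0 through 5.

Answer: 0 8 9 6 9 5

Derivation:
Drop 1: S rot0 at col 1 lands with bottom-row=0; cleared 0 line(s) (total 0); column heights now [0 1 2 2 0 0], max=2
Drop 2: O rot0 at col 2 lands with bottom-row=2; cleared 0 line(s) (total 0); column heights now [0 1 4 4 0 0], max=4
Drop 3: J rot2 at col 3 lands with bottom-row=3; cleared 0 line(s) (total 0); column heights now [0 1 4 5 5 5], max=5
Drop 4: L rot2 at col 1 lands with bottom-row=4; cleared 0 line(s) (total 0); column heights now [0 6 6 6 5 5], max=6
Drop 5: Z rot3 at col 1 lands with bottom-row=6; cleared 0 line(s) (total 0); column heights now [0 8 9 6 5 5], max=9
Drop 6: I rot1 at col 4 lands with bottom-row=5; cleared 0 line(s) (total 0); column heights now [0 8 9 6 9 5], max=9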